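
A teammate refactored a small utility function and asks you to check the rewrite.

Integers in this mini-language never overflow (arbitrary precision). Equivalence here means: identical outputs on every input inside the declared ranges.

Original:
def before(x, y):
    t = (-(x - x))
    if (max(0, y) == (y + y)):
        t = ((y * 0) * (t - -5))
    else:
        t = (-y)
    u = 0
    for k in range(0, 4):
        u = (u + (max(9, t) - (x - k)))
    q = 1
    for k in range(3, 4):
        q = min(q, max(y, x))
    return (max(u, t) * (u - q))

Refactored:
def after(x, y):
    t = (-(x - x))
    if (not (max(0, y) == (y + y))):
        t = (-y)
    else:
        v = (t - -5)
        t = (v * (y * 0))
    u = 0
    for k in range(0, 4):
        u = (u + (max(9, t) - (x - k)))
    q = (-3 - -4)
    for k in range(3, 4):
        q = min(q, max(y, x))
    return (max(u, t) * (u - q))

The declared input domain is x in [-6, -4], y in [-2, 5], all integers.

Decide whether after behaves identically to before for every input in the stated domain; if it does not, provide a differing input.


Side by side, the visible changes include: local variable names differ, and arithmetic usage differs, and statement counts differ, and constant usage differs, and boolean connective usage differs.
As a probe, take x=-5, y=4: before runs t becomes 0; next (max(0, y) == (y + y)) evaluates to false; next t becomes -4; next u becomes 0; next at k=0:; next u becomes 14; next at k=1:; next u becomes 29; next at k=2:; next u becomes 45; next at k=3:; next u becomes 62; next q becomes 1; next at k=3:; next q becomes 1; next final value 3782; after runs t becomes 0; next (not (max(0, y) == (y + y))) evaluates to true; next t becomes -4; next u becomes 0; next at k=0:; next u becomes 14; next at k=1:; next u becomes 29; next at k=2:; next u becomes 45; next at k=3:; next u becomes 62; next q becomes 1; next at k=3:; next q becomes 1; next final value 3782; both end at 3782.
Checked all 24 inputs in the declared domain: the outputs agree on every one.
verdict: equivalent


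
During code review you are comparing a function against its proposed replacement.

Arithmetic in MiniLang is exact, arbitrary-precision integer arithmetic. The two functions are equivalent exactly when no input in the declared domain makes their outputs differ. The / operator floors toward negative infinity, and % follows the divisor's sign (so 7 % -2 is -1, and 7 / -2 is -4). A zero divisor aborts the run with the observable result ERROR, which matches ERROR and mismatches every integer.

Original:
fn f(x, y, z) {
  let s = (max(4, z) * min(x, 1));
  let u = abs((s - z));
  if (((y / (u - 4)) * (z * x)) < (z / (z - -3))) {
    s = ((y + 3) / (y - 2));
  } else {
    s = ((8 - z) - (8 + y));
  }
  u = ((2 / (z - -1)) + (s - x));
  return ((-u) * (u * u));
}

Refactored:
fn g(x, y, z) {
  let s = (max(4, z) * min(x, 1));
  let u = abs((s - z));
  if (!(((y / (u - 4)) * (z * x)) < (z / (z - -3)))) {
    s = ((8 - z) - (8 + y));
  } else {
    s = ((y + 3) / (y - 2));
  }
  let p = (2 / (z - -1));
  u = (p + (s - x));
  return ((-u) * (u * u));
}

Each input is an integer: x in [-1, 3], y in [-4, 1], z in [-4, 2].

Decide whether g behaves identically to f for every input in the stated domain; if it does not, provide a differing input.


This is a faithful refactor — boolean connective usage differs; and local variable names differ; and statement counts differ, but the computed results match everywhere.
One worked example (x=-1, y=1, z=-3) — f: s = -4; u = 1; division by zero -> ERROR; g: s = -4; u = 1; division by zero -> ERROR; agreement on ERROR.
Sweeping the whole domain (210 inputs) finds no disagreement.
verdict: equivalent


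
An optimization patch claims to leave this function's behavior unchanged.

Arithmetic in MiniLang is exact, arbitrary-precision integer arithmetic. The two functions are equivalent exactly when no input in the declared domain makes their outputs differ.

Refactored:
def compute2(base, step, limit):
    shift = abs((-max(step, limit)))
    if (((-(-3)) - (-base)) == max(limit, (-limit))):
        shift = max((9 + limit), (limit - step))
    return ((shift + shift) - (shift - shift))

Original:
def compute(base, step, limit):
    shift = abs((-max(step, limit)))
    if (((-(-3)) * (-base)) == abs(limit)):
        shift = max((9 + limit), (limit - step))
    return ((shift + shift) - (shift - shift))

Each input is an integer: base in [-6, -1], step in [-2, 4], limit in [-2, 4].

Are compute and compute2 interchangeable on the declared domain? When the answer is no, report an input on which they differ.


Take base=-3, step=-2, limit=0.
compute: shift=0, then (((-(-3)) * (-base)) == abs(limit)) is false, then returns 0
compute2: shift=0, then (((-(-3)) - (-base)) == max(limit, (-limit))) is true, then shift=9, then returns 18
0 and 18 differ, so these are not the same function on this domain.
verdict: not equivalent; witness: base=-3, step=-2, limit=0


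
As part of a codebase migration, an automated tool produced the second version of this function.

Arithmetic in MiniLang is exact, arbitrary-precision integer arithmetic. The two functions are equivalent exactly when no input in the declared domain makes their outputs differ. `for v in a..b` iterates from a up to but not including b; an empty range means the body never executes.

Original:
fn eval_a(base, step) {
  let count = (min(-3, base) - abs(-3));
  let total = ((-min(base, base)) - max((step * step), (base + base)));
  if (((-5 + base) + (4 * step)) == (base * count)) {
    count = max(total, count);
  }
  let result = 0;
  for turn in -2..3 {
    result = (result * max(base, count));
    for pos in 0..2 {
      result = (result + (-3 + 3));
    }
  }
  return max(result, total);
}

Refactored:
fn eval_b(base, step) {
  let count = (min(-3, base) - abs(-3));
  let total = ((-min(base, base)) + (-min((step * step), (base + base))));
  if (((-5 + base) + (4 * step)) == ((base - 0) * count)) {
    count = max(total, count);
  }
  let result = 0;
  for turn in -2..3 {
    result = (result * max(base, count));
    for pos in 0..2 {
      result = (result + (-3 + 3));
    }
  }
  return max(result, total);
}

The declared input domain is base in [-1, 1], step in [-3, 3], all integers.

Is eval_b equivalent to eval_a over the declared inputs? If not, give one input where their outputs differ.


These are not equivalent — on base=-1, step=-3 the outputs split (0 vs 3).
eval_a: count becomes -6; next total becomes -8; next (((-5 + base) + (4 * step)) == (base * count)) evaluates to false; next result becomes 0; next at turn=-2:; next result becomes 0; next at pos=0:; next result becomes 0; next at pos=1:; next result becomes 0; next at turn=-1:; next result becomes 0; next at pos=0:; next result becomes 0; next at pos=1:; next result becomes 0; next at turn=0:; next result becomes 0; next at pos=0:; next result becomes 0; next at pos=1:; next result becomes 0; next at turn=1:; next result becomes 0; next at pos=0:; next result becomes 0; next at pos=1:; next result becomes 0; next at turn=2:; next result becomes 0; next at pos=0:; next result becomes 0; next at pos=1:; next result becomes 0; next final value 0
eval_b: count becomes -6; next total becomes 3; next (((-5 + base) + (4 * step)) == ((base - 0) * count)) evaluates to false; next result becomes 0; next at turn=-2:; next result becomes 0; next at pos=0:; next result becomes 0; next at pos=1:; next result becomes 0; next at turn=-1:; next result becomes 0; next at pos=0:; next result becomes 0; next at pos=1:; next result becomes 0; next at turn=0:; next result becomes 0; next at pos=0:; next result becomes 0; next at pos=1:; next result becomes 0; next at turn=1:; next result becomes 0; next at pos=0:; next result becomes 0; next at pos=1:; next result becomes 0; next at turn=2:; next result becomes 0; next at pos=0:; next result becomes 0; next at pos=1:; next result becomes 0; next final value 3
verdict: not equivalent; witness: base=-1, step=-3


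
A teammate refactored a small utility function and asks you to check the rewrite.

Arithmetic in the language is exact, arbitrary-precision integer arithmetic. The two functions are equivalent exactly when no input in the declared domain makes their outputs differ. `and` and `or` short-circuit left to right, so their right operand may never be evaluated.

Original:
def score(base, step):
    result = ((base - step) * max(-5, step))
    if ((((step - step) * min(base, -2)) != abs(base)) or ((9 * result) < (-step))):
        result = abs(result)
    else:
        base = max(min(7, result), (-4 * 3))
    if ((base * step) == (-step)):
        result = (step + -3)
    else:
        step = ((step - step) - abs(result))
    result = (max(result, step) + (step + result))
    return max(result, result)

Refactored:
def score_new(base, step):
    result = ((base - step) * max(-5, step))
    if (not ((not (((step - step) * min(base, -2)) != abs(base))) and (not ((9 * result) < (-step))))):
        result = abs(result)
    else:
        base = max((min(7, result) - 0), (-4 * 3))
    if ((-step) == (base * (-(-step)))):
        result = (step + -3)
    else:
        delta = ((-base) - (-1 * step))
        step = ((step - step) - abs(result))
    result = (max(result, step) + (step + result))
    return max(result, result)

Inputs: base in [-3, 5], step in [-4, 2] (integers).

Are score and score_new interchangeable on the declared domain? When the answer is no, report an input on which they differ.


This is a faithful refactor — statement counts differ, and arithmetic usage differs, and boolean connective usage differs, and constant usage differs, and local variable names differ, but the computed results match everywhere.
Tracing base=-2, step=-4: score: result=-8, then ((((step - step) * min(base, -2)) != abs(base)) or ((9 * result) < (-step))) is true, then result=8, then ((base * step) == (-step)) is false, then step=-8, then result=8, then returns 8 | score_new: result=-8, then (not ((not (((step - step) * min(base, -2)) != abs(base))) and (not ((9 * result) < (-step))))) is true, then result=8, then ((-step) == (base * (-(-step)))) is false, then delta=-2, then step=-8, then result=8, then returns 8 — matching result 8.
Across all 63 domain points the two functions coincide.
verdict: equivalent


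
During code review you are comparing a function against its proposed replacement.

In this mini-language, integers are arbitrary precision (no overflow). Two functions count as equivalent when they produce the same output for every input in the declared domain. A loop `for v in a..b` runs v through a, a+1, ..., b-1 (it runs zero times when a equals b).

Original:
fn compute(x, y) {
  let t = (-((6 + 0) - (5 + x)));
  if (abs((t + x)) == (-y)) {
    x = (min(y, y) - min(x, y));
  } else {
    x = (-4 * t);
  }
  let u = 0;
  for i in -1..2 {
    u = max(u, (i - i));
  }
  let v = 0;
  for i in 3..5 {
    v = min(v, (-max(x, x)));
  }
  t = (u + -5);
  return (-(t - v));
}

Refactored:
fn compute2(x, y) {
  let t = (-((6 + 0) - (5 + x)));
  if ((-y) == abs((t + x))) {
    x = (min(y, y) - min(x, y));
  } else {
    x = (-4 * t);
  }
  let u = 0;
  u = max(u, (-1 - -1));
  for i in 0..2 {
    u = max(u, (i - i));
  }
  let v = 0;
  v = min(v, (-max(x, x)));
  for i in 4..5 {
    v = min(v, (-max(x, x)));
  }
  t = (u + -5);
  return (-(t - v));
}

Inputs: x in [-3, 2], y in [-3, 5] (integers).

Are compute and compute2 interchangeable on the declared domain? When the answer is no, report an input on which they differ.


This is a faithful refactor — arithmetic usage differs; also min/max/abs usage differs; also constant usage differs; also loop structure differs; also statement counts differ, but the computed results match everywhere.
Spot check at x=-1, y=5 — compute: t = -2; (abs((t + x)) == (-y)) -> false; x = 8; u = 0; [i=-1]; u = 0; [i=0]; u = 0; [i=1]; u = 0; v = 0; [i=3]; v = -8; [i=4]; v = -8; t = -5; return -3. compute2: t = -2; ((-y) == abs((t + x))) -> false; x = 8; u = 0; u = 0; [i=0]; u = 0; [i=1]; u = 0; v = 0; v = -8; [i=4]; v = -8; t = -5; return -3. Both give -3.
Checked all 54 inputs in the declared domain: the outputs agree on every one.
verdict: equivalent


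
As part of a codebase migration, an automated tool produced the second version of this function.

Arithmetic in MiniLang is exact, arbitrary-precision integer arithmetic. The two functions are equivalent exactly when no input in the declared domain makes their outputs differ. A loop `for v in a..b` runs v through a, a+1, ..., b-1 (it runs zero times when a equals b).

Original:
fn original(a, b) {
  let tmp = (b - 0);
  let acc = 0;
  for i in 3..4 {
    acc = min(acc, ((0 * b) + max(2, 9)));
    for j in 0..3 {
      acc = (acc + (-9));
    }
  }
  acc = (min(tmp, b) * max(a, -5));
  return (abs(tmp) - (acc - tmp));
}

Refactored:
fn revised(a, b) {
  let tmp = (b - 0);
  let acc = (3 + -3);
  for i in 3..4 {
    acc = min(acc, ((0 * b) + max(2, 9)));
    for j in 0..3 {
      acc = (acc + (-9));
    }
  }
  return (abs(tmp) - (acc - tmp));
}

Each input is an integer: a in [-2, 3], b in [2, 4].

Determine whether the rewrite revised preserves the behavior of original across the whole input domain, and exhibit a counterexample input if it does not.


At a=-2, b=2: original gives 8, revised gives 31.
verdict: not equivalent; witness: a=-2, b=2


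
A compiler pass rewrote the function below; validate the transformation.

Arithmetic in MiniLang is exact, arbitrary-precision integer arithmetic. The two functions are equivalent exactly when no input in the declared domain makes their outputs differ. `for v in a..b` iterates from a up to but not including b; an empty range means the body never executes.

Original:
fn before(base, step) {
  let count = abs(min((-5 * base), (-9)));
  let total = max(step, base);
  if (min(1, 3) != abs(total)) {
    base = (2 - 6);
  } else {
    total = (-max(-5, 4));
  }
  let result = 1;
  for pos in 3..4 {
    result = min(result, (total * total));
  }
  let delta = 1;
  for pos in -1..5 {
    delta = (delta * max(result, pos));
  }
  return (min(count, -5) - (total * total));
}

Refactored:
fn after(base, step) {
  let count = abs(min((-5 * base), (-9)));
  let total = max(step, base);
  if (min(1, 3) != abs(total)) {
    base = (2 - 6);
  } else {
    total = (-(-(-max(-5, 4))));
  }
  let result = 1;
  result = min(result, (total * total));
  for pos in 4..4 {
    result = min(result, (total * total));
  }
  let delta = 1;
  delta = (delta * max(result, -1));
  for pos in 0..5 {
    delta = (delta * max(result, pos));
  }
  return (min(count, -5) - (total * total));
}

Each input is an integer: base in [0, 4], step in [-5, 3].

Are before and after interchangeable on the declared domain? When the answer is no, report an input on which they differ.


Behavior is preserved: although statement counts differ; also arithmetic usage differs; also min/max/abs usage differs; also constant usage differs; also loop structure differs, the outputs never diverge.
One worked example (base=4, step=0) — before: count = 20; total = 4; (min(1, 3) != abs(total)) -> true; base = -4; result = 1; [pos=3]; result = 1; delta = 1; [pos=-1]; delta = 1; [pos=0]; delta = 1; [pos=1]; delta = 1; [pos=2]; delta = 2; [pos=3]; delta = 6; [pos=4]; delta = 24; return -21; after: count = 20; total = 4; (min(1, 3) != abs(total)) -> true; base = -4; result = 1; result = 1; the pos loop: no iterations; delta = 1; delta = 1; [pos=0]; delta = 1; [pos=1]; delta = 1; [pos=2]; delta = 2; [pos=3]; delta = 6; [pos=4]; delta = 24; return -21; agreement on -21.
Checked all 45 inputs in the declared domain: the outputs agree on every one.
verdict: equivalent


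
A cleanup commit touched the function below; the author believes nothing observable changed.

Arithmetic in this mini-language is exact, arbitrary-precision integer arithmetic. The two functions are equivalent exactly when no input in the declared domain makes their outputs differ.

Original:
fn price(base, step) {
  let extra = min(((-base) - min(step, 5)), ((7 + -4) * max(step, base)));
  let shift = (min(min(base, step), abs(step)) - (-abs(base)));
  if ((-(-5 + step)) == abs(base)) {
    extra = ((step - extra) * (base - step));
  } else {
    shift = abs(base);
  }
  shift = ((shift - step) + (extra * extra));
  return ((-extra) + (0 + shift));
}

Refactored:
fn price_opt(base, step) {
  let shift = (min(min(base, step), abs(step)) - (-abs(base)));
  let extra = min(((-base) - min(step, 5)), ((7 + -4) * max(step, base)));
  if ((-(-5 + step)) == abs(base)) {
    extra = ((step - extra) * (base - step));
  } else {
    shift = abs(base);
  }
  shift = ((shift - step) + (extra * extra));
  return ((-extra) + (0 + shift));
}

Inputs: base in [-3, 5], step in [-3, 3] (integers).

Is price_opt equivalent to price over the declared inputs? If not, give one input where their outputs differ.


Behavior is preserved: although same computation, different form, the outputs never diverge.
As a probe, take base=-3, step=3: price runs extra becomes 0; next shift becomes 0; next ((-(-5 + step)) == abs(base)) evaluates to false; next shift becomes 3; next shift becomes 0; next final value 0; price_opt runs shift becomes 0; next extra becomes 0; next ((-(-5 + step)) == abs(base)) evaluates to false; next shift becomes 3; next shift becomes 0; next final value 0; both end at 0.
An exhaustive pass over the 63 declared inputs shows identical outputs.
verdict: equivalent


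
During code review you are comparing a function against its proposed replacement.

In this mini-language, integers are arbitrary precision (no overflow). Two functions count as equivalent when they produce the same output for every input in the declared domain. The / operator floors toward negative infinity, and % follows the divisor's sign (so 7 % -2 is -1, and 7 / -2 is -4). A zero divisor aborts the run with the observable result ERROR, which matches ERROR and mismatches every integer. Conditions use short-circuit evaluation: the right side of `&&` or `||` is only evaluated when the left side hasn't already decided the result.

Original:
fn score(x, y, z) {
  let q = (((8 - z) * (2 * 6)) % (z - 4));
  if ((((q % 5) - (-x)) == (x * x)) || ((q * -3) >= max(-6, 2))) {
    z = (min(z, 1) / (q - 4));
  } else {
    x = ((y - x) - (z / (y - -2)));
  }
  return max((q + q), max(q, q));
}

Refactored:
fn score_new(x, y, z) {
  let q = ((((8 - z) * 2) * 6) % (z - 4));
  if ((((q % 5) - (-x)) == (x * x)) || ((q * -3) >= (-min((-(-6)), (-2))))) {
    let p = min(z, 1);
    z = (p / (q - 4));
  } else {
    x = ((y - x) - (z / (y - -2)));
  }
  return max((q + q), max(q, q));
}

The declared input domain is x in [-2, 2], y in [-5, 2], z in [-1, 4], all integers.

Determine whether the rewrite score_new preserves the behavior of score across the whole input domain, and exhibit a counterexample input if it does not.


Side by side, the visible changes include: min/max/abs usage differs, plus statement counts differ, plus local variable names differ.
As a probe, take x=2, y=0, z=2: score runs q becomes 0; next ((((q % 5) - (-x)) == (x * x)) || ((q * -3) >= max(-6, 2))) evaluates to false; next x becomes -3; next final value 0; score_new runs q becomes 0; next ((((q % 5) - (-x)) == (x * x)) || ((q * -3) >= (-min((-(-6)), (-2))))) evaluates to false; next x becomes -3; next final value 0; both end at 0.
Sweeping the whole domain (240 inputs) finds no disagreement.
verdict: equivalent


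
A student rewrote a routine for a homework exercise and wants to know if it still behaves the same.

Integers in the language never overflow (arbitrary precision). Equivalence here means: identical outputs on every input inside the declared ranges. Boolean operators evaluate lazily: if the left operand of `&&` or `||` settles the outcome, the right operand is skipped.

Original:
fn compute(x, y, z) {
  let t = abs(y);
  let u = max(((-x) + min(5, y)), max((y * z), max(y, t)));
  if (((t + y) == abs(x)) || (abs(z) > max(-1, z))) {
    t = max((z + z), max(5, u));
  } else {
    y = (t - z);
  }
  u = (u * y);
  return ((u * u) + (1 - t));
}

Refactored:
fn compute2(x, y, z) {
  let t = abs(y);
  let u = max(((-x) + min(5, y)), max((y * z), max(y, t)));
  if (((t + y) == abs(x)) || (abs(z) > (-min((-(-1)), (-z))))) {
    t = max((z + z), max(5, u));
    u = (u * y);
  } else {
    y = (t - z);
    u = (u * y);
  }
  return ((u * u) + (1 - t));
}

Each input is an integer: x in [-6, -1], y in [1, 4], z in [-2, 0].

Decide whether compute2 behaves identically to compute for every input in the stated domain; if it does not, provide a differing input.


The two versions differ — the changes include min/max/abs usage differs; statement counts differ; arithmetic usage differs.
One worked example (x=-1, y=3, z=-2) — compute: t becomes 3; next u becomes 4; next (((t + y) == abs(x)) || (abs(z) > max(-1, z))) evaluates to true; next t becomes 5; next u becomes 12; next final value 140; compute2: t becomes 3; next u becomes 4; next (((t + y) == abs(x)) || (abs(z) > (-min((-(-1)), (-z))))) evaluates to true; next t becomes 5; next u becomes 12; next final value 140; agreement on 140.
Every one of the 72 inputs gives matching results.
verdict: equivalent


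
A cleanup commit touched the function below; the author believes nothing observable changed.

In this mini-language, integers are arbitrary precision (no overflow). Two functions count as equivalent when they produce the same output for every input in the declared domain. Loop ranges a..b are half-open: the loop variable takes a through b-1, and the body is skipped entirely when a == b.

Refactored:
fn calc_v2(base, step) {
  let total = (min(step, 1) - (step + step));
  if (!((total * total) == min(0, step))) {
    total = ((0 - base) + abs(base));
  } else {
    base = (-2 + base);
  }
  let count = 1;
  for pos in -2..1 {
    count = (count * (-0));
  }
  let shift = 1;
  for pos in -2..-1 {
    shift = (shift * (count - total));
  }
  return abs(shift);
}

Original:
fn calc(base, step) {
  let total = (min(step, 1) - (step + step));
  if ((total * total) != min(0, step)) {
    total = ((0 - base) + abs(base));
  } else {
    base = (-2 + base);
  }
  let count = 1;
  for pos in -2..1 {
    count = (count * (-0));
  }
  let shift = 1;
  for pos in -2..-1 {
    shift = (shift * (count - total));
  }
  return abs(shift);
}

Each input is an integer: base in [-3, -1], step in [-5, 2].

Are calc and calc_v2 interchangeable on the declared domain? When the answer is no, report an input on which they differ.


The two versions differ — the changes include comparison usage differs, and boolean connective usage differs.
As a probe, take base=-1, step=-3: calc runs total=3, then ((total * total) != min(0, step)) is true, then total=2, then count=1, then (pos=-2), then count=0, then (pos=-1), then count=0, then (pos=0), then count=0, then shift=1, then (pos=-2), then shift=-2, then returns 2; calc_v2 runs total=3, then (!((total * total) == min(0, step))) is true, then total=2, then count=1, then (pos=-2), then count=0, then (pos=-1), then count=0, then (pos=0), then count=0, then shift=1, then (pos=-2), then shift=-2, then returns 2; both end at 2.
Every one of the 24 inputs gives matching results.
verdict: equivalent


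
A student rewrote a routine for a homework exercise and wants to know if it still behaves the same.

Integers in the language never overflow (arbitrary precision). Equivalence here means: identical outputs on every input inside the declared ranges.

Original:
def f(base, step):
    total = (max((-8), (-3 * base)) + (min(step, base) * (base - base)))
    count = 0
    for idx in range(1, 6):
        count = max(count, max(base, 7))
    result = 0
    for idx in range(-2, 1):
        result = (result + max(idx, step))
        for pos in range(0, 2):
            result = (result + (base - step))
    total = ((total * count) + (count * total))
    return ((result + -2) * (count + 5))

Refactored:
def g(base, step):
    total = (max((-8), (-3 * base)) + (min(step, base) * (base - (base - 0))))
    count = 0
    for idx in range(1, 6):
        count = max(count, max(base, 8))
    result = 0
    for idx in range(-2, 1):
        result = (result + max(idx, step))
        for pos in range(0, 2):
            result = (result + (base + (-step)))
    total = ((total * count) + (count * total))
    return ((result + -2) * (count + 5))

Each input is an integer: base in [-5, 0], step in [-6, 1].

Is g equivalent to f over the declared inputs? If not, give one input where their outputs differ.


Consider the input base=-5, step=-6.
f: total becomes 15; next count becomes 0; next at idx=1:; next count becomes 7; next at idx=2:; next count becomes 7; next at idx=3:; next count becomes 7; next at idx=4:; next count becomes 7; next at idx=5:; next count becomes 7; next result becomes 0; next at idx=-2:; next result becomes -2; next at pos=0:; next result becomes -1; next at pos=1:; next result becomes 0; next at idx=-1:; next result becomes -1; next at pos=0:; next result becomes 0; next at pos=1:; next result becomes 1; next at idx=0:; next result becomes 1; next at pos=0:; next result becomes 2; next at pos=1:; next result becomes 3; next total becomes 210; next final value 12
g: total becomes 15; next count becomes 0; next at idx=1:; next count becomes 8; next at idx=2:; next count becomes 8; next at idx=3:; next count becomes 8; next at idx=4:; next count becomes 8; next at idx=5:; next count becomes 8; next result becomes 0; next at idx=-2:; next result becomes -2; next at pos=0:; next result becomes -1; next at pos=1:; next result becomes 0; next at idx=-1:; next result becomes -1; next at pos=0:; next result becomes 0; next at pos=1:; next result becomes 1; next at idx=0:; next result becomes 1; next at pos=0:; next result becomes 2; next at pos=1:; next result becomes 3; next total becomes 240; next final value 13
12 vs 13 — the two versions disagree here.
verdict: not equivalent; witness: base=-5, step=-6


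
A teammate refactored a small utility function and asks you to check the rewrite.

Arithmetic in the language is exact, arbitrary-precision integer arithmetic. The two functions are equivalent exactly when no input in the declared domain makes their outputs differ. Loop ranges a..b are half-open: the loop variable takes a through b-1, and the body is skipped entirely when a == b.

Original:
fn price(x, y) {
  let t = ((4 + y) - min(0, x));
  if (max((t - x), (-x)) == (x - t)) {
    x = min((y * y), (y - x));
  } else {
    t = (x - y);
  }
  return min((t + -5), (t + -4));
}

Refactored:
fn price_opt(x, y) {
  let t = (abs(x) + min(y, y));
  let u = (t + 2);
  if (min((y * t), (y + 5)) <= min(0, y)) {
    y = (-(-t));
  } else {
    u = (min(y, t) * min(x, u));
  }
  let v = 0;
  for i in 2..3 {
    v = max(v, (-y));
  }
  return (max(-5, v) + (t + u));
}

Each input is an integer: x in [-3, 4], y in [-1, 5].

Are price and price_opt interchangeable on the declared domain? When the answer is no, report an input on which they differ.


Not equivalent: x=-3, y=-1 separates them (-7 vs 6).
price: t = 6; (max((t - x), (-x)) == (x - t)) -> false; t = -2; return -7
price_opt: t = 2; u = 4; (min((y * t), (y + 5)) <= min(0, y)) -> true; y = 2; v = 0; [i=2]; v = 0; return 6
verdict: not equivalent; witness: x=-3, y=-1


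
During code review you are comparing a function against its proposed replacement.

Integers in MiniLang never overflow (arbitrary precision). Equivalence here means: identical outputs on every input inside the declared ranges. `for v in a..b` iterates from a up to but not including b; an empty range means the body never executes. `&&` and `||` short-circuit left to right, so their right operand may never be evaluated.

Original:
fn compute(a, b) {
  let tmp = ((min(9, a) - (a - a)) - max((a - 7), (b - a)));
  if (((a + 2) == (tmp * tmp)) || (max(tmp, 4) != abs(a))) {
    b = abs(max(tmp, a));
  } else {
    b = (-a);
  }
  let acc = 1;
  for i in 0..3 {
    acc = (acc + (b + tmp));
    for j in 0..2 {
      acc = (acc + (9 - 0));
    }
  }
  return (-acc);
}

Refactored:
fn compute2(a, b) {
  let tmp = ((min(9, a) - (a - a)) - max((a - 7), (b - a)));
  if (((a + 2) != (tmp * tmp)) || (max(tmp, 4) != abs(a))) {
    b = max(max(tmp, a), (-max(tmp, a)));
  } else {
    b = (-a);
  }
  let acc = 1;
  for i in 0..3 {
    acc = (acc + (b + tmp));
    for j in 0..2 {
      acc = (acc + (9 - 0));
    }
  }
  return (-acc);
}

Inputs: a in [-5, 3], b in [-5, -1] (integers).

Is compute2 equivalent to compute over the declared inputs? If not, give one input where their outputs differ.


Consider the input a=-4, b=-5.
compute: tmp := -3 | (((a + 2) == (tmp * tmp)) || (max(tmp, 4) != abs(a))): false | b := 4 | acc := 1 | iter i=0: | acc := 2 | iter j=0: | acc := 11 | iter j=1: | acc := 20 | iter i=1: | acc := 21 | iter j=0: | acc := 30 | iter j=1: | acc := 39 | iter i=2: | acc := 40 | iter j=0: | acc := 49 | iter j=1: | acc := 58 | result -58
compute2: tmp := -3 | (((a + 2) != (tmp * tmp)) || (max(tmp, 4) != abs(a))): true | b := 3 | acc := 1 | iter i=0: | acc := 1 | iter j=0: | acc := 10 | iter j=1: | acc := 19 | iter i=1: | acc := 19 | iter j=0: | acc := 28 | iter j=1: | acc := 37 | iter i=2: | acc := 37 | iter j=0: | acc := 46 | iter j=1: | acc := 55 | result -55
-58 and -55 differ, so these are not the same function on this domain.
verdict: not equivalent; witness: a=-4, b=-5


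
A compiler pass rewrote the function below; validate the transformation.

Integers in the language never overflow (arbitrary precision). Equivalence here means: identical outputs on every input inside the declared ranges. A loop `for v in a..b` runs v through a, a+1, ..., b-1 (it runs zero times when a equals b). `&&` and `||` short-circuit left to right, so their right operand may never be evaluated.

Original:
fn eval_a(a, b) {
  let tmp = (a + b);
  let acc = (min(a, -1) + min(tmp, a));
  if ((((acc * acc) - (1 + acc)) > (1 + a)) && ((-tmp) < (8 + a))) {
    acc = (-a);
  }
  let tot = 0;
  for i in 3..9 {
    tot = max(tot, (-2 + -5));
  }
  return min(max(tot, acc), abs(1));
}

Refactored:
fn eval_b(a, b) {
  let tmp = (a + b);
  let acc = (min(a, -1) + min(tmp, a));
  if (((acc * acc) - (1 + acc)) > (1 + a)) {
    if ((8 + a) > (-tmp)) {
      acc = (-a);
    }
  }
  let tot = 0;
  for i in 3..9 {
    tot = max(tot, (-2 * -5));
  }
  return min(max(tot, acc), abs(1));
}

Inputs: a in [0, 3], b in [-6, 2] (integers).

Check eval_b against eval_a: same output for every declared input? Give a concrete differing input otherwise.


Input a=0, b=-6: 0 from eval_a versus 1 from eval_b.
verdict: not equivalent; witness: a=0, b=-6


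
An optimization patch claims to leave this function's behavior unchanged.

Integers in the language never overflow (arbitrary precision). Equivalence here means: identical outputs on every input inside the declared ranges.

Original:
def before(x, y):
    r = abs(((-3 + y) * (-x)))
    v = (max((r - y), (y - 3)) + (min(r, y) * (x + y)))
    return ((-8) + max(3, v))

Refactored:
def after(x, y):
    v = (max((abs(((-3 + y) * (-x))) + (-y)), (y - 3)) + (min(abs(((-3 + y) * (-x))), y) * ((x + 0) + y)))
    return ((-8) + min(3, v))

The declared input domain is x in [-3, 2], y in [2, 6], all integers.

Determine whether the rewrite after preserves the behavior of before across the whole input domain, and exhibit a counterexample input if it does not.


Consider the input x=-3, y=2.
before: r := 3 | v := -1 | result -5
after: v := -1 | result -9
-5 vs -9 — the two versions disagree here.
verdict: not equivalent; witness: x=-3, y=2


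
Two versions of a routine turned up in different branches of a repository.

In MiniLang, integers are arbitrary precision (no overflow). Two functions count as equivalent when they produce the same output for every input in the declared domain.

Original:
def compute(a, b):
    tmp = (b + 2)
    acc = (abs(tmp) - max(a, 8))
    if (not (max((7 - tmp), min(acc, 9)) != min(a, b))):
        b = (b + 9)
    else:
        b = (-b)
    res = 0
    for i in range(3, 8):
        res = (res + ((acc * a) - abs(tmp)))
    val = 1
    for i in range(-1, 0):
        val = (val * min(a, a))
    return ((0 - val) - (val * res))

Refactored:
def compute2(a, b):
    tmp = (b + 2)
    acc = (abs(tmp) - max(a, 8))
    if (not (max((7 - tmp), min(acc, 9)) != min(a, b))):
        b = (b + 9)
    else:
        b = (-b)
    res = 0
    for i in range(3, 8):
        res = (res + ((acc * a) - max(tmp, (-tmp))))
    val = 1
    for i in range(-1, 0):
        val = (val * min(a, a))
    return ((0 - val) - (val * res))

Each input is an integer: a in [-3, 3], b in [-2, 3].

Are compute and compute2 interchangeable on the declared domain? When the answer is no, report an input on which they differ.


This is a faithful refactor — min/max/abs usage differs, but the computed results match everywhere.
Spot check at a=-3, b=2 — compute: tmp becomes 4; next acc becomes -4; next (not (max((7 - tmp), min(acc, 9)) != min(a, b))) evaluates to false; next b becomes -2; next res becomes 0; next at i=3:; next res becomes 8; next at i=4:; next res becomes 16; next at i=5:; next res becomes 24; next at i=6:; next res becomes 32; next at i=7:; next res becomes 40; next val becomes 1; next at i=-1:; next val becomes -3; next final value 123. compute2: tmp becomes 4; next acc becomes -4; next (not (max((7 - tmp), min(acc, 9)) != min(a, b))) evaluates to false; next b becomes -2; next res becomes 0; next at i=3:; next res becomes 8; next at i=4:; next res becomes 16; next at i=5:; next res becomes 24; next at i=6:; next res becomes 32; next at i=7:; next res becomes 40; next val becomes 1; next at i=-1:; next val becomes -3; next final value 123. Both give 123.
An exhaustive pass over the 42 declared inputs shows identical outputs.
verdict: equivalent


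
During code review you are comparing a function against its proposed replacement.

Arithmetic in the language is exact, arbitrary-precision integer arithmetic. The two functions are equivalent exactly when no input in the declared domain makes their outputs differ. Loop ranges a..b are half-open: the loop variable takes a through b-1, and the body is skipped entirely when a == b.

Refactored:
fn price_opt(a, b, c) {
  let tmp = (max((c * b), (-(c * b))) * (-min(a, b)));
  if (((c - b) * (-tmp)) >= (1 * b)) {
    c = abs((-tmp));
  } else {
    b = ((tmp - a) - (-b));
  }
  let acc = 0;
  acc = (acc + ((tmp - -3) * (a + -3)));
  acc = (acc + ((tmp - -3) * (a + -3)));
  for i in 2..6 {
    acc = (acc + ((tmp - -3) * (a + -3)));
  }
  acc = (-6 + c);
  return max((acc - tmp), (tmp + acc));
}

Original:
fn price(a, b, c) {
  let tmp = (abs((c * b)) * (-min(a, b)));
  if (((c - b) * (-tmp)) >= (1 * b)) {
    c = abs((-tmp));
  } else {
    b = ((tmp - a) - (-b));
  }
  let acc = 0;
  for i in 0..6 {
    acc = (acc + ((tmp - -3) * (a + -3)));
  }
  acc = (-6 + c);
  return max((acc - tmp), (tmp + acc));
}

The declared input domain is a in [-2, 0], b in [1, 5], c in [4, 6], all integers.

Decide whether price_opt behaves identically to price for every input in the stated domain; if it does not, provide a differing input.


This is a faithful refactor — min/max/abs usage differs; statement counts differ; loop structure differs; constant usage differs; arithmetic usage differs, but the computed results match everywhere.
Tracing a=-2, b=4, c=6: price: tmp becomes 48; next (((c - b) * (-tmp)) >= (1 * b)) evaluates to false; next b becomes 54; next acc becomes 0; next at i=0:; next acc becomes -255; next at i=1:; next acc becomes -510; next at i=2:; next acc becomes -765; next at i=3:; next acc becomes -1020; next at i=4:; next acc becomes -1275; next at i=5:; next acc becomes -1530; next acc becomes 0; next final value 48 | price_opt: tmp becomes 48; next (((c - b) * (-tmp)) >= (1 * b)) evaluates to false; next b becomes 54; next acc becomes 0; next acc becomes -255; next acc becomes -510; next at i=2:; next acc becomes -765; next at i=3:; next acc becomes -1020; next at i=4:; next acc becomes -1275; next at i=5:; next acc becomes -1530; next acc becomes 0; next final value 48 — matching result 48.
An exhaustive pass over the 45 declared inputs shows identical outputs.
verdict: equivalent


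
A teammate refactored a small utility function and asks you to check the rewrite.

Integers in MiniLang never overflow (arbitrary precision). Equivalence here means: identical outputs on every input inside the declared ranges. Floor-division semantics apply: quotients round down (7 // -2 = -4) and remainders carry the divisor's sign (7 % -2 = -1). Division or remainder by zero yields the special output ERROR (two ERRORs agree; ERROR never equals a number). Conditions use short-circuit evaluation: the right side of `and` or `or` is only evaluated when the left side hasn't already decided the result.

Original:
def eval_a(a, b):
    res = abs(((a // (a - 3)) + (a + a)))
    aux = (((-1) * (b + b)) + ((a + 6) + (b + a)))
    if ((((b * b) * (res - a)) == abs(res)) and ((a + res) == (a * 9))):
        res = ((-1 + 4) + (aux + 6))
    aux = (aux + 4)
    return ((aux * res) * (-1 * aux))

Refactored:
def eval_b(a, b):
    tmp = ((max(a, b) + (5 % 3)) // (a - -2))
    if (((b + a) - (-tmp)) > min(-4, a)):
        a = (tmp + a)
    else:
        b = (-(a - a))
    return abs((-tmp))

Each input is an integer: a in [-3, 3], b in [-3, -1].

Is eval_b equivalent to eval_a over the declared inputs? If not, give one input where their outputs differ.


Consider the input a=-3, b=-3.
eval_a: res := 6 | aux := 3 | ((((b * b) * (res - a)) == abs(res)) and ((a + res) == (a * 9))): false | aux := 7 | result -294
eval_b: tmp := 1 | (((b + a) - (-tmp)) > min(-4, a)): false | b := 0 | result 1
-294 != 1, so the rewrite changes behavior.
verdict: not equivalent; witness: a=-3, b=-3


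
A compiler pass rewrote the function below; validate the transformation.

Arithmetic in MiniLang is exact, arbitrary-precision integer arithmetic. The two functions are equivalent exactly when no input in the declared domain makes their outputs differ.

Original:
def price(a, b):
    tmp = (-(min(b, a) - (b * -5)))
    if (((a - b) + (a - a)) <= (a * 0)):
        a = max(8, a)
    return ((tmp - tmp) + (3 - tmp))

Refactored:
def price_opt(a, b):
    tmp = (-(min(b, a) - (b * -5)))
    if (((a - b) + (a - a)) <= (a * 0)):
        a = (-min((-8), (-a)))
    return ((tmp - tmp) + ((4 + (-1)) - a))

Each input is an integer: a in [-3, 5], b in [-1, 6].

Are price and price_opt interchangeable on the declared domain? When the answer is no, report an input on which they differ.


Evaluate both at a=-3, b=0.
price: tmp becomes 3; next (((a - b) + (a - a)) <= (a * 0)) evaluates to true; next a becomes 8; next final value 0
price_opt: tmp becomes 3; next (((a - b) + (a - a)) <= (a * 0)) evaluates to true; next a becomes 8; next final value -5
0 and -5 differ, so these are not the same function on this domain.
verdict: not equivalent; witness: a=-3, b=0


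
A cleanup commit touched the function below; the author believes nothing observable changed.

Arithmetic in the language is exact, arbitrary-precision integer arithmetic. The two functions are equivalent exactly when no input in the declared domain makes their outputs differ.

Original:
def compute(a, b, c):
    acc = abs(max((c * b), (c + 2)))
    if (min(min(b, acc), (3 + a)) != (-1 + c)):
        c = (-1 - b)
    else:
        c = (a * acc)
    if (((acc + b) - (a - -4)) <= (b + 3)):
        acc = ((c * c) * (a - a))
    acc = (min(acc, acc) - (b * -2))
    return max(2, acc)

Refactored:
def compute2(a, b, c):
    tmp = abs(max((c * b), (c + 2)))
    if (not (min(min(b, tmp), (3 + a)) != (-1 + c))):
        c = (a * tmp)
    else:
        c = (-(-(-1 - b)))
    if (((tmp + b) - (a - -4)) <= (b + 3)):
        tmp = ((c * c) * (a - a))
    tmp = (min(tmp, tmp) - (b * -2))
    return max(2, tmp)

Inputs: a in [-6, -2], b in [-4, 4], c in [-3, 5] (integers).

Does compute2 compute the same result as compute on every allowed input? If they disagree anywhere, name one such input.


Side by side, the visible changes include: boolean connective usage differs, and local variable names differ.
One worked example (a=-3, b=-3, c=-1) — compute: acc=3, then (min(min(b, acc), (3 + a)) != (-1 + c)) is true, then c=2, then (((acc + b) - (a - -4)) <= (b + 3)) is true, then acc=0, then acc=-6, then returns 2; compute2: tmp=3, then (not (min(min(b, tmp), (3 + a)) != (-1 + c))) is false, then c=2, then (((tmp + b) - (a - -4)) <= (b + 3)) is true, then tmp=0, then tmp=-6, then returns 2; agreement on 2.
Checked all 405 inputs in the declared domain: the outputs agree on every one.
verdict: equivalent
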